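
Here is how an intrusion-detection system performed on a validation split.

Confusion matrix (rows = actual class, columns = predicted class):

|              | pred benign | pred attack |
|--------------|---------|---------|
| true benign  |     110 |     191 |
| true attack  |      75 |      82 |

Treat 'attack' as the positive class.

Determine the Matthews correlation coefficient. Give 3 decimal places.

MCC = (TP·TN − FP·FN) / √((TP+FP)(TP+FN)(TN+FP)(TN+FN))
Numerator = 82·110 − 191·75 = -5305
Denominator = √(273·157·301·185) = √2386714785 = 48854.0150
MCC = -5305 / 48854.0150 = -0.109

-0.109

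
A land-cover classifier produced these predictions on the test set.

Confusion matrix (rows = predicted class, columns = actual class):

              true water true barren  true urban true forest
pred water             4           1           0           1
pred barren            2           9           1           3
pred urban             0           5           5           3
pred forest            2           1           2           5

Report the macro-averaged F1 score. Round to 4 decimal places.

Per-class F1 score (2·TP/(2·TP+FP+FN)):
  water: TP=4, FP=1+0+1=2, FN=2+0+2=4 → 8/14 = 0.57143
  barren: TP=9, FP=2+1+3=6, FN=1+5+1=7 → 18/31 = 0.58065
  urban: TP=5, FP=0+5+3=8, FN=0+1+2=3 → 10/21 = 0.47619
  forest: TP=5, FP=2+1+2=5, FN=1+3+3=7 → 10/22 = 0.45455
Macro-F1 score = mean = (0.57143 + 0.58065 + 0.47619 + 0.45455) / 4 = 0.5207

0.5207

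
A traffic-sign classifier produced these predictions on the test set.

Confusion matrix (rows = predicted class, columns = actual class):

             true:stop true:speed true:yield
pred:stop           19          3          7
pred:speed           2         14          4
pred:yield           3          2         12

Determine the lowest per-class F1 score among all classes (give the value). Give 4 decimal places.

Per-class F1 score (2·TP/(2·TP+FP+FN)):
  stop: TP=19, FP=3+7=10, FN=2+3=5 → 38/53 = 0.71698
  speed: TP=14, FP=2+4=6, FN=3+2=5 → 28/39 = 0.71795
  yield: TP=12, FP=3+2=5, FN=7+4=11 → 24/40 = 0.60000
Lowest is class 'yield' with F1 score = 0.6000.

0.6000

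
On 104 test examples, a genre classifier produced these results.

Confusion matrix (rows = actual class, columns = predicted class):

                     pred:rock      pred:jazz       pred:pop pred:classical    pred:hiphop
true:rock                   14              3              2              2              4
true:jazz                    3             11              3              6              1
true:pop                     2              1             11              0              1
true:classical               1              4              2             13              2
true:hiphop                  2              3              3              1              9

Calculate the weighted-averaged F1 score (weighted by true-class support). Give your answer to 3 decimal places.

0.556

Per-class F1 score (2·TP/(2·TP+FP+FN)):
  rock: TP=14, FP=3+2+1+2=8, FN=3+2+2+4=11 → 28/47 = 0.5957
  jazz: TP=11, FP=3+1+4+3=11, FN=3+3+6+1=13 → 22/46 = 0.4783
  pop: TP=11, FP=2+3+2+3=10, FN=2+1+0+1=4 → 22/36 = 0.6111
  classical: TP=13, FP=2+6+0+1=9, FN=1+4+2+2=9 → 26/44 = 0.5909
  hiphop: TP=9, FP=4+1+1+2=8, FN=2+3+3+1=9 → 18/35 = 0.5143
Weighted-F1 score = Σ (supportᵢ/N)·F1 scoreᵢ with N=104: (25/104)·0.5957 + (24/104)·0.4783 + (15/104)·0.6111 + (22/104)·0.5909 + (18/104)·0.5143 = 0.556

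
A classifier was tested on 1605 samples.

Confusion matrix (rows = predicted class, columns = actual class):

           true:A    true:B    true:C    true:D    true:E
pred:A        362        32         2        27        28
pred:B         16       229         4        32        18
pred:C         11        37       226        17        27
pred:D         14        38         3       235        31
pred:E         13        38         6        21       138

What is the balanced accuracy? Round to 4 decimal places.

0.7397

Balanced accuracy = mean of per-class recall.
  A: recall = 362/416 = 0.87019
  B: recall = 229/374 = 0.61230
  C: recall = 226/241 = 0.93776
  D: recall = 235/332 = 0.70783
  E: recall = 138/242 = 0.57025
Mean = (0.87019 + 0.61230 + 0.93776 + 0.70783 + 0.57025) / 5 = 0.7397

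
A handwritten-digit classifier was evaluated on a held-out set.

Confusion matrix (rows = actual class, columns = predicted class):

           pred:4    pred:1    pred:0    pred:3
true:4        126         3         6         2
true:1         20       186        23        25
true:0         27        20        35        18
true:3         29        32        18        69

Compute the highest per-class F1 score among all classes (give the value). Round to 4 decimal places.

Per-class F1 score (2·TP/(2·TP+FP+FN)):
  4: TP=126, FP=20+27+29=76, FN=3+6+2=11 → 252/339 = 0.74336
  1: TP=186, FP=3+20+32=55, FN=20+23+25=68 → 372/495 = 0.75152
  0: TP=35, FP=6+23+18=47, FN=27+20+18=65 → 70/182 = 0.38462
  3: TP=69, FP=2+25+18=45, FN=29+32+18=79 → 138/262 = 0.52672
Highest is class '1' with F1 score = 0.7515.

0.7515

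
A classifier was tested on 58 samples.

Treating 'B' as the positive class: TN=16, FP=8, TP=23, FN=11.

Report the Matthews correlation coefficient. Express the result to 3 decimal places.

0.339

MCC = (TP·TN − FP·FN) / √((TP+FP)(TP+FN)(TN+FP)(TN+FN))
Numerator = 23·16 − 8·11 = 280
Denominator = √(31·34·24·27) = √682992 = 826.4333
MCC = 280 / 826.4333 = 0.339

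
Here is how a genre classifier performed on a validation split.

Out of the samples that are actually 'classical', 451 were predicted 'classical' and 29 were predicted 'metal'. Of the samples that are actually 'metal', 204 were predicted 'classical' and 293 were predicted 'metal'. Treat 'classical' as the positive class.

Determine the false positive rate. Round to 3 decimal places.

FPR = FP/(FP+TN) = 204/(204+293) = 0.410

0.410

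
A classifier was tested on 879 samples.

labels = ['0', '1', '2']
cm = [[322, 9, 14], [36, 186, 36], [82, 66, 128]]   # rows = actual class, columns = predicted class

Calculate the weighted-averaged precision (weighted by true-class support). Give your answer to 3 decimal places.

Per-class precision (TP/(TP+FP)):
  0: TP=322, FP=36+82=118 → 322/440 = 0.7318
  1: TP=186, FP=9+66=75 → 186/261 = 0.7126
  2: TP=128, FP=14+36=50 → 128/178 = 0.7191
Weighted-precision = Σ (supportᵢ/N)·precisionᵢ with N=879: (345/879)·0.7318 + (258/879)·0.7126 + (276/879)·0.7191 = 0.722

0.722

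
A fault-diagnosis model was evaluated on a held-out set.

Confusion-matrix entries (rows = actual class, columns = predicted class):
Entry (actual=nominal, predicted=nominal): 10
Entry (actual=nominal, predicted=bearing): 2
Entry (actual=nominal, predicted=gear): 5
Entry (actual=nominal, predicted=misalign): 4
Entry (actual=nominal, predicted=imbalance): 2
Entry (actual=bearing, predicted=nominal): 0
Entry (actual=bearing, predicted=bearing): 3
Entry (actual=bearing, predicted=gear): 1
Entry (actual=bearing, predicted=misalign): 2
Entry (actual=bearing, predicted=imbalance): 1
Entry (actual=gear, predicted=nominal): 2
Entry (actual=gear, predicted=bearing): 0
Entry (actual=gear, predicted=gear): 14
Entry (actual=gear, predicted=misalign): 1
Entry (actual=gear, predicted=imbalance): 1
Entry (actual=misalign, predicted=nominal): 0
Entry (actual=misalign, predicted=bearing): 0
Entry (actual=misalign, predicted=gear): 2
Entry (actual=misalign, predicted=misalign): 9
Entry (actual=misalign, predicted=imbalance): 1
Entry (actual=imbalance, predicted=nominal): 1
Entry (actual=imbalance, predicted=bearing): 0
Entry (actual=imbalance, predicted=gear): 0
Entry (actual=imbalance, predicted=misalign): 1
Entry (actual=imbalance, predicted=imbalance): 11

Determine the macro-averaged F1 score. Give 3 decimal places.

0.627

Per-class F1 score (2·TP/(2·TP+FP+FN)):
  nominal: TP=10, FP=0+2+0+1=3, FN=2+5+4+2=13 → 20/36 = 0.5556
  bearing: TP=3, FP=2+0+0+0=2, FN=0+1+2+1=4 → 6/12 = 0.5000
  gear: TP=14, FP=5+1+2+0=8, FN=2+0+1+1=4 → 28/40 = 0.7000
  misalign: TP=9, FP=4+2+1+1=8, FN=0+0+2+1=3 → 18/29 = 0.6207
  imbalance: TP=11, FP=2+1+1+1=5, FN=1+0+0+1=2 → 22/29 = 0.7586
Macro-F1 score = mean = (0.5556 + 0.5000 + 0.7000 + 0.6207 + 0.7586) / 5 = 0.627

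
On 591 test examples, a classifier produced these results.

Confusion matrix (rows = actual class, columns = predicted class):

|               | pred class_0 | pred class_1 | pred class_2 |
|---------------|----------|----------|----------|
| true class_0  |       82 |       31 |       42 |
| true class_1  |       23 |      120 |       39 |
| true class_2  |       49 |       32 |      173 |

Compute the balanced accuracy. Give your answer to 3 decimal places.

0.623

Balanced accuracy = mean of per-class recall.
  class_0: recall = 82/155 = 0.5290
  class_1: recall = 120/182 = 0.6593
  class_2: recall = 173/254 = 0.6811
Mean = (0.5290 + 0.6593 + 0.6811) / 3 = 0.623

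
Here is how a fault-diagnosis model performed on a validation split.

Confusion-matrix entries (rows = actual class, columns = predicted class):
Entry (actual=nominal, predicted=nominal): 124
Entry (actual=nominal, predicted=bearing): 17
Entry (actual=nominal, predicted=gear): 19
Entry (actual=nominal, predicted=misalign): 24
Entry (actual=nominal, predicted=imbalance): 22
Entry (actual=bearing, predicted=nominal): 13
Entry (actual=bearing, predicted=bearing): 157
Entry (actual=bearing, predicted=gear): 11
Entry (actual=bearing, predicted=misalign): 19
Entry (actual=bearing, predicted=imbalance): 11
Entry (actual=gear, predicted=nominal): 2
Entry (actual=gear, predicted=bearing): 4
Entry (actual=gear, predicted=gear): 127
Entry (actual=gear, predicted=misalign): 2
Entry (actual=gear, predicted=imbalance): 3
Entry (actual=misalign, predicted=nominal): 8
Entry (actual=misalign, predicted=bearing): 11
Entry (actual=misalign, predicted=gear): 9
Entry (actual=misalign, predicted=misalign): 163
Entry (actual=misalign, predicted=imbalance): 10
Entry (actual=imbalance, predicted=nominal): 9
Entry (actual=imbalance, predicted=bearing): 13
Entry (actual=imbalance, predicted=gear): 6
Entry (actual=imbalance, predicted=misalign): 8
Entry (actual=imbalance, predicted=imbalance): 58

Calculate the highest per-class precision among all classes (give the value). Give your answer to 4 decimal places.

Per-class precision (TP/(TP+FP)):
  nominal: TP=124, FP=13+2+8+9=32 → 124/156 = 0.79487
  bearing: TP=157, FP=17+4+11+13=45 → 157/202 = 0.77723
  gear: TP=127, FP=19+11+9+6=45 → 127/172 = 0.73837
  misalign: TP=163, FP=24+19+2+8=53 → 163/216 = 0.75463
  imbalance: TP=58, FP=22+11+3+10=46 → 58/104 = 0.55769
Highest is class 'nominal' with precision = 0.7949.

0.7949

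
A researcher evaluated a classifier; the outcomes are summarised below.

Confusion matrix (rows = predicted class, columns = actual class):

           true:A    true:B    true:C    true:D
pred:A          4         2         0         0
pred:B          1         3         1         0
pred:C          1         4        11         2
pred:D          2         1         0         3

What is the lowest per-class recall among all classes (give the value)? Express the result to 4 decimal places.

Per-class recall (TP/(TP+FN)):
  A: TP=4, FN=1+1+2=4 → 4/8 = 0.50000
  B: TP=3, FN=2+4+1=7 → 3/10 = 0.30000
  C: TP=11, FN=0+1+0=1 → 11/12 = 0.91667
  D: TP=3, FN=0+0+2=2 → 3/5 = 0.60000
Lowest is class 'B' with recall = 0.3000.

0.3000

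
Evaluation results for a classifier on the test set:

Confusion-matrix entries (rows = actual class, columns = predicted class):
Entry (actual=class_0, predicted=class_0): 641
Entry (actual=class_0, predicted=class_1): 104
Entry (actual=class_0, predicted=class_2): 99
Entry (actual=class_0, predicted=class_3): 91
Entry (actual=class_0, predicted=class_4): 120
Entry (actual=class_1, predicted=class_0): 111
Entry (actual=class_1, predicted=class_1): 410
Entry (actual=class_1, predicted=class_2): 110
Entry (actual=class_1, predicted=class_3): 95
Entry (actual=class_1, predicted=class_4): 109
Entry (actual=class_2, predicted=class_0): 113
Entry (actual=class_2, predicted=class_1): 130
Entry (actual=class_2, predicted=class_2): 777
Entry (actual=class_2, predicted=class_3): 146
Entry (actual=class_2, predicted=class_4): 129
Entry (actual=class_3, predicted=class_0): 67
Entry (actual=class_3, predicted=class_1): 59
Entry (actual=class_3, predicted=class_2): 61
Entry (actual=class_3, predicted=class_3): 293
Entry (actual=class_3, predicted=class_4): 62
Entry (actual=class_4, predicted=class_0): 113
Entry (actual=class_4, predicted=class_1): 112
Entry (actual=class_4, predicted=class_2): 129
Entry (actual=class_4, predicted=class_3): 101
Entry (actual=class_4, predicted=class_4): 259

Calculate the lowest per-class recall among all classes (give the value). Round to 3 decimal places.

0.363

Per-class recall (TP/(TP+FN)):
  class_0: TP=641, FN=104+99+91+120=414 → 641/1055 = 0.6076
  class_1: TP=410, FN=111+110+95+109=425 → 410/835 = 0.4910
  class_2: TP=777, FN=113+130+146+129=518 → 777/1295 = 0.6000
  class_3: TP=293, FN=67+59+61+62=249 → 293/542 = 0.5406
  class_4: TP=259, FN=113+112+129+101=455 → 259/714 = 0.3627
Lowest is class 'class_4' with recall = 0.363.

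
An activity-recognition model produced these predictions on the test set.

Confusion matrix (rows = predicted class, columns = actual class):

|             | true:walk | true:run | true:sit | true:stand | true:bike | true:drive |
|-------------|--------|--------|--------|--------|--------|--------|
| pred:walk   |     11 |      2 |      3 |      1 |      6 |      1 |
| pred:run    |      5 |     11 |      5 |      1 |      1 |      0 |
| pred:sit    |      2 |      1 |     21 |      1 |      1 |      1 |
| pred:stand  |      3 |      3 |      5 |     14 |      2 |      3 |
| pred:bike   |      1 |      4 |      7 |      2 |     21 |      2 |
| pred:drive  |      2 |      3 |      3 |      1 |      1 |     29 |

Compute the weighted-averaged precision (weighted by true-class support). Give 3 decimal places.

0.616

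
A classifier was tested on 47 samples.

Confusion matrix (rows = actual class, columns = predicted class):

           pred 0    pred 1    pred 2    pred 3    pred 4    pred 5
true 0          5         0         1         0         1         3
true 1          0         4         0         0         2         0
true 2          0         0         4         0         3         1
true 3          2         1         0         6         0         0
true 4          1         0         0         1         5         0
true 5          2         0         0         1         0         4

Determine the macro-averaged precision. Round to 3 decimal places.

Per-class precision (TP/(TP+FP)):
  0: TP=5, FP=0+0+2+1+2=5 → 5/10 = 0.5000
  1: TP=4, FP=0+0+1+0+0=1 → 4/5 = 0.8000
  2: TP=4, FP=1+0+0+0+0=1 → 4/5 = 0.8000
  3: TP=6, FP=0+0+0+1+1=2 → 6/8 = 0.7500
  4: TP=5, FP=1+2+3+0+0=6 → 5/11 = 0.4545
  5: TP=4, FP=3+0+1+0+0=4 → 4/8 = 0.5000
Macro-precision = mean = (0.5000 + 0.8000 + 0.8000 + 0.7500 + 0.4545 + 0.5000) / 6 = 0.634

0.634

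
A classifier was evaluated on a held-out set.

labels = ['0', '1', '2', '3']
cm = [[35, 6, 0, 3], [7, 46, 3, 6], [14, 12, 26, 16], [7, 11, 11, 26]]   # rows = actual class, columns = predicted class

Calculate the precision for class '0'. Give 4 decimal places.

One-vs-rest for '0': TP = diagonal; FP = other classes predicted '0'; FN = '0' predicted as other.
precision = TP/(TP+FP).
0: TP=35, FP=7+14+7=28 → 35/63 = 0.55556

0.5556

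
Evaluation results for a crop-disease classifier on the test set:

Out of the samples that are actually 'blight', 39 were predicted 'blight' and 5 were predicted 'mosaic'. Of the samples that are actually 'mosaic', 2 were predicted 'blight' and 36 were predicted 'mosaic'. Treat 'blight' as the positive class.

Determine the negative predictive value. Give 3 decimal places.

NPV = TN/(TN+FN) = 36/(36+5) = 0.878

0.878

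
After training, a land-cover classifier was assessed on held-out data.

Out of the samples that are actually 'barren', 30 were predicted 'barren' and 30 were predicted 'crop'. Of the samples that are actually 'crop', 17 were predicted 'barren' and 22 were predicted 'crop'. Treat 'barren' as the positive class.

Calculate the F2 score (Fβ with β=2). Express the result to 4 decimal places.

0.5226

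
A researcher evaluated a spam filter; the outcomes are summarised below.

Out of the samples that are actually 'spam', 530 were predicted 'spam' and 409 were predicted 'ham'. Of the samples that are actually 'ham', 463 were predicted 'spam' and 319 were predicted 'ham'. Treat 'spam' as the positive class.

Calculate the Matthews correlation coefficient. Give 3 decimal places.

-0.028

MCC = (TP·TN − FP·FN) / √((TP+FP)(TP+FN)(TN+FP)(TN+FN))
Numerator = 530·319 − 463·409 = -20297
Denominator = √(993·939·782·728) = √530826961392 = 728578.7270
MCC = -20297 / 728578.7270 = -0.028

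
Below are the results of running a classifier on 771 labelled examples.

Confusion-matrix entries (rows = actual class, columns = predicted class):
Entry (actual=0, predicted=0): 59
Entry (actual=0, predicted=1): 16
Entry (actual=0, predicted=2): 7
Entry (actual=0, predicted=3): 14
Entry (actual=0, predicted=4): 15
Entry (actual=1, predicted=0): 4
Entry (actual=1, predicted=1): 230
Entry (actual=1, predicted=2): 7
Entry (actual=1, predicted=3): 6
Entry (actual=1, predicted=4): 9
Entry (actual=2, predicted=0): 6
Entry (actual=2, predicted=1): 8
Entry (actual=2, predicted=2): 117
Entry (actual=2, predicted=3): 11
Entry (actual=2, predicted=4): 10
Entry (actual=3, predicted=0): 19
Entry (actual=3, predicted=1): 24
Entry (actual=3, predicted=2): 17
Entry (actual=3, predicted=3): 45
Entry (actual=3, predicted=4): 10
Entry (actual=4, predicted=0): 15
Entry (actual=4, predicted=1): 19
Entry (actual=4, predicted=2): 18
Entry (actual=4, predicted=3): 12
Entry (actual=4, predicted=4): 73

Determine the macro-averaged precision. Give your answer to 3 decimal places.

0.637

Per-class precision (TP/(TP+FP)):
  0: TP=59, FP=4+6+19+15=44 → 59/103 = 0.5728
  1: TP=230, FP=16+8+24+19=67 → 230/297 = 0.7744
  2: TP=117, FP=7+7+17+18=49 → 117/166 = 0.7048
  3: TP=45, FP=14+6+11+12=43 → 45/88 = 0.5114
  4: TP=73, FP=15+9+10+10=44 → 73/117 = 0.6239
Macro-precision = mean = (0.5728 + 0.7744 + 0.7048 + 0.5114 + 0.6239) / 5 = 0.637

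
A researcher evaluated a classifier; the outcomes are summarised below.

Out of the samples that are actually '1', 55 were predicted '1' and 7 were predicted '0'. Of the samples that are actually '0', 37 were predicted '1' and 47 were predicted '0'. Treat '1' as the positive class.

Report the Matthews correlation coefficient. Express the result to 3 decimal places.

MCC = (TP·TN − FP·FN) / √((TP+FP)(TP+FN)(TN+FP)(TN+FN))
Numerator = 55·47 − 37·7 = 2326
Denominator = √(92·62·84·54) = √25873344 = 5086.5847
MCC = 2326 / 5086.5847 = 0.457

0.457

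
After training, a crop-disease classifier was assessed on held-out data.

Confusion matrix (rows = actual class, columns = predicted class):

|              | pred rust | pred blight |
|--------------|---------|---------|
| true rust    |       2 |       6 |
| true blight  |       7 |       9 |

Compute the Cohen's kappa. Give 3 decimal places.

-0.182

Observed agreement pₒ = trace/N = 11/24 = 0.4583
Expected agreement pₑ = Σ (rowᵢ·colᵢ)/N² = (8·9 + 16·15)/24² = 0.5417
κ = (pₒ − pₑ)/(1 − pₑ) = (0.4583 − 0.5417)/(1 − 0.5417) = -0.182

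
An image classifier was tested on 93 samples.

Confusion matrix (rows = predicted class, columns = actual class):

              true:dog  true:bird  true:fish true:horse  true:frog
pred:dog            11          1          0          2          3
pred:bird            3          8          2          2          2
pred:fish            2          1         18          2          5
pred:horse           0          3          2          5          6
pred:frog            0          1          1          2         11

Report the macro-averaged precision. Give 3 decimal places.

Per-class precision (TP/(TP+FP)):
  dog: TP=11, FP=1+0+2+3=6 → 11/17 = 0.6471
  bird: TP=8, FP=3+2+2+2=9 → 8/17 = 0.4706
  fish: TP=18, FP=2+1+2+5=10 → 18/28 = 0.6429
  horse: TP=5, FP=0+3+2+6=11 → 5/16 = 0.3125
  frog: TP=11, FP=0+1+1+2=4 → 11/15 = 0.7333
Macro-precision = mean = (0.6471 + 0.4706 + 0.6429 + 0.3125 + 0.7333) / 5 = 0.561

0.561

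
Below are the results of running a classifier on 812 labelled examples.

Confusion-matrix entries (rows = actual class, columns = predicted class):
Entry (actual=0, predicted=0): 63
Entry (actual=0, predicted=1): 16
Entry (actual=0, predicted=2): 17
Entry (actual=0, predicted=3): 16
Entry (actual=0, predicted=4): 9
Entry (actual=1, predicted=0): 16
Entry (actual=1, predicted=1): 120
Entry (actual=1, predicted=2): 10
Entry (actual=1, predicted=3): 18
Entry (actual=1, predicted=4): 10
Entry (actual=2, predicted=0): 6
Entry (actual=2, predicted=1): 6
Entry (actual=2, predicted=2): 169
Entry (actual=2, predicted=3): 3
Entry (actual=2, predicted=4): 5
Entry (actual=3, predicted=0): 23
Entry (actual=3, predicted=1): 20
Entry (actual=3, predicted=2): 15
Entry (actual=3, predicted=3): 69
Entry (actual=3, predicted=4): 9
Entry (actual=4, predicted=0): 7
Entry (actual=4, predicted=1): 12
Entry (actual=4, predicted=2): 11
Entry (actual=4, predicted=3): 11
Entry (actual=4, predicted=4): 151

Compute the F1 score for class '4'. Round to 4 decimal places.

0.8032

One-vs-rest for '4': TP = diagonal; FP = other classes predicted '4'; FN = '4' predicted as other.
F1 score = 2·TP/(2·TP+FP+FN).
4: TP=151, FP=9+10+5+9=33, FN=7+12+11+11=41 → 302/376 = 0.80319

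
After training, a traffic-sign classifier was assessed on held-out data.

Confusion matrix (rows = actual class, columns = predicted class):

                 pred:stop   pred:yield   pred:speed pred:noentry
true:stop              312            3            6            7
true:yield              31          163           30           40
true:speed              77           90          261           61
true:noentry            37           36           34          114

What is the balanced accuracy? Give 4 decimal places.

Balanced accuracy = mean of per-class recall.
  stop: recall = 312/328 = 0.95122
  yield: recall = 163/264 = 0.61742
  speed: recall = 261/489 = 0.53374
  noentry: recall = 114/221 = 0.51584
Mean = (0.95122 + 0.61742 + 0.53374 + 0.51584) / 4 = 0.6546

0.6546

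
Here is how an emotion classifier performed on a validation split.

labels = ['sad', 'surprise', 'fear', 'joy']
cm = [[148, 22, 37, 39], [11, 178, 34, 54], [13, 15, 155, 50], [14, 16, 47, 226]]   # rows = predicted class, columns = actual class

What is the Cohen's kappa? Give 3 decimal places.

Observed agreement pₒ = trace/N = 707/1059 = 0.6676
Expected agreement pₑ = Σ (rowᵢ·colᵢ)/N² = (186·246 + 231·277 + 273·233 + 369·303)/1059² = 0.2543
κ = (pₒ − pₑ)/(1 − pₑ) = (0.6676 − 0.2543)/(1 − 0.2543) = 0.554

0.554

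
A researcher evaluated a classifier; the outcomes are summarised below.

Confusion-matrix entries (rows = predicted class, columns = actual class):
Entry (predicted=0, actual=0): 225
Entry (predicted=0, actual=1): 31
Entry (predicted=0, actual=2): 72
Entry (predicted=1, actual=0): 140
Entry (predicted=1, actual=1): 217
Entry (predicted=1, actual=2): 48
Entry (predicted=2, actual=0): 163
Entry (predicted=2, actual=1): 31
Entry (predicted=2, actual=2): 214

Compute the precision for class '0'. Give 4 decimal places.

0.6860

One-vs-rest for '0': TP = diagonal; FP = other classes predicted '0'; FN = '0' predicted as other.
precision = TP/(TP+FP).
0: TP=225, FP=31+72=103 → 225/328 = 0.68598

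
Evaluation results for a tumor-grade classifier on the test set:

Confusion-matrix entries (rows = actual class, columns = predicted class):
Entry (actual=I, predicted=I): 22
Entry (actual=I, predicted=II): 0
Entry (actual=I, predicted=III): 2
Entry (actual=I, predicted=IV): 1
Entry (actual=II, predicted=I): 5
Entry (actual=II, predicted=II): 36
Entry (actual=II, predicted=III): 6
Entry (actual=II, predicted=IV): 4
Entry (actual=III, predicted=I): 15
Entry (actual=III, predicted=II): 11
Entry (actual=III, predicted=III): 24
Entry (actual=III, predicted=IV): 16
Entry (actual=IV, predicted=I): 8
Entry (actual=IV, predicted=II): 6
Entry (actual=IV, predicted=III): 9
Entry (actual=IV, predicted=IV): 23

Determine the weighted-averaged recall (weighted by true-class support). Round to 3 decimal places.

0.559

Per-class recall (TP/(TP+FN)):
  I: TP=22, FN=0+2+1=3 → 22/25 = 0.8800
  II: TP=36, FN=5+6+4=15 → 36/51 = 0.7059
  III: TP=24, FN=15+11+16=42 → 24/66 = 0.3636
  IV: TP=23, FN=8+6+9=23 → 23/46 = 0.5000
Weighted-recall = Σ (supportᵢ/N)·recallᵢ with N=188: (25/188)·0.8800 + (51/188)·0.7059 + (66/188)·0.3636 + (46/188)·0.5000 = 0.559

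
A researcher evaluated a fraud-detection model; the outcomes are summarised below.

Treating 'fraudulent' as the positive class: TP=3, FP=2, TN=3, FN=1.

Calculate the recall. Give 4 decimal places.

0.7500

Recall = TP/(TP+FN) = 3/(3+1) = 3/4 = 0.7500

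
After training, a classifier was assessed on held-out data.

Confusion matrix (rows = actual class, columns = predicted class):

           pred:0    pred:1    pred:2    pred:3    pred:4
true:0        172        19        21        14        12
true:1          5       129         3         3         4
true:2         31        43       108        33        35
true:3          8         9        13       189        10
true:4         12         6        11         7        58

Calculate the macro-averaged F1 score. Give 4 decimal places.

0.6696

Per-class F1 score (2·TP/(2·TP+FP+FN)):
  0: TP=172, FP=5+31+8+12=56, FN=19+21+14+12=66 → 344/466 = 0.73820
  1: TP=129, FP=19+43+9+6=77, FN=5+3+3+4=15 → 258/350 = 0.73714
  2: TP=108, FP=21+3+13+11=48, FN=31+43+33+35=142 → 216/406 = 0.53202
  3: TP=189, FP=14+3+33+7=57, FN=8+9+13+10=40 → 378/475 = 0.79579
  4: TP=58, FP=12+4+35+10=61, FN=12+6+11+7=36 → 116/213 = 0.54460
Macro-F1 score = mean = (0.73820 + 0.73714 + 0.53202 + 0.79579 + 0.54460) / 5 = 0.6696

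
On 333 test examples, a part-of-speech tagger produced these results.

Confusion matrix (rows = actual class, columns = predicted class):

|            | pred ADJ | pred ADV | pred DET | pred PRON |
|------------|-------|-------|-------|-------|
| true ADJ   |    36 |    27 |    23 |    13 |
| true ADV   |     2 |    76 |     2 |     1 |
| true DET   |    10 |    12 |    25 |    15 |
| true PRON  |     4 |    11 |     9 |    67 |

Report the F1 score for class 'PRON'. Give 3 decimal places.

0.717

Treat 'PRON' as positive and all other classes as negative.
F1 score = 2·TP/(2·TP+FP+FN).
PRON: TP=67, FP=13+1+15=29, FN=4+11+9=24 → 134/187 = 0.7166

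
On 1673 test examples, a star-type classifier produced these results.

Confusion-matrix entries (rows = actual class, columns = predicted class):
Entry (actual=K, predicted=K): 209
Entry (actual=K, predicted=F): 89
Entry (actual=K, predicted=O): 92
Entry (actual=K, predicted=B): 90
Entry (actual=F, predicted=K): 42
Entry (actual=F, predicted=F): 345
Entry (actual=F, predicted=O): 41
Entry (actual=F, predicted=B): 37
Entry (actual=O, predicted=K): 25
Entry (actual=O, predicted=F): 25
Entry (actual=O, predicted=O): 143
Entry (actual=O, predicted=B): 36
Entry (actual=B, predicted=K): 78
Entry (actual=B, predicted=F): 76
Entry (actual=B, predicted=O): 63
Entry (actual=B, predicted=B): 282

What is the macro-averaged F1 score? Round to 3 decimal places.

0.573

Per-class F1 score (2·TP/(2·TP+FP+FN)):
  K: TP=209, FP=42+25+78=145, FN=89+92+90=271 → 418/834 = 0.5012
  F: TP=345, FP=89+25+76=190, FN=42+41+37=120 → 690/1000 = 0.6900
  O: TP=143, FP=92+41+63=196, FN=25+25+36=86 → 286/568 = 0.5035
  B: TP=282, FP=90+37+36=163, FN=78+76+63=217 → 564/944 = 0.5975
Macro-F1 score = mean = (0.5012 + 0.6900 + 0.5035 + 0.5975) / 4 = 0.573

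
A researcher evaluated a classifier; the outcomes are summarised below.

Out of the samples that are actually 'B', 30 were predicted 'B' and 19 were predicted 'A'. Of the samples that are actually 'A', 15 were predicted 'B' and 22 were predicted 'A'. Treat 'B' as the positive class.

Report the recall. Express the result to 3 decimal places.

0.612

Recall = TP/(TP+FN) = 30/(30+19) = 30/49 = 0.612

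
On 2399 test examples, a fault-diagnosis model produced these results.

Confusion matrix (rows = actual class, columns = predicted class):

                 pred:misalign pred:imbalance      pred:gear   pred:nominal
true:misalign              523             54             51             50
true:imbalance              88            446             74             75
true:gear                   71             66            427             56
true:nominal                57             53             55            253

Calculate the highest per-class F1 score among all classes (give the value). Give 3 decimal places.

0.738

Per-class F1 score (2·TP/(2·TP+FP+FN)):
  misalign: TP=523, FP=88+71+57=216, FN=54+51+50=155 → 1046/1417 = 0.7382
  imbalance: TP=446, FP=54+66+53=173, FN=88+74+75=237 → 892/1302 = 0.6851
  gear: TP=427, FP=51+74+55=180, FN=71+66+56=193 → 854/1227 = 0.6960
  nominal: TP=253, FP=50+75+56=181, FN=57+53+55=165 → 506/852 = 0.5939
Highest is class 'misalign' with F1 score = 0.738.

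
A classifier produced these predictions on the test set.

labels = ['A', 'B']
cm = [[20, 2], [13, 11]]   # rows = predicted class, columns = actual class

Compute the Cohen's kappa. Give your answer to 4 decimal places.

0.3599

Observed agreement pₒ = trace/N = 31/46 = 0.67391
Expected agreement pₑ = Σ (rowᵢ·colᵢ)/N² = (33·22 + 13·24)/46² = 0.49055
κ = (pₒ − pₑ)/(1 − pₑ) = (0.67391 − 0.49055)/(1 − 0.49055) = 0.3599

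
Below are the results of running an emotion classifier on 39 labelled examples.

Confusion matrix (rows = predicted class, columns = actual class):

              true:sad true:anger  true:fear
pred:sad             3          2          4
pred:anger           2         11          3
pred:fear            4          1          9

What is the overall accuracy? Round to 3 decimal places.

0.590

Accuracy = trace / total = (3+11+9=23) / 39 = 23/39 = 0.590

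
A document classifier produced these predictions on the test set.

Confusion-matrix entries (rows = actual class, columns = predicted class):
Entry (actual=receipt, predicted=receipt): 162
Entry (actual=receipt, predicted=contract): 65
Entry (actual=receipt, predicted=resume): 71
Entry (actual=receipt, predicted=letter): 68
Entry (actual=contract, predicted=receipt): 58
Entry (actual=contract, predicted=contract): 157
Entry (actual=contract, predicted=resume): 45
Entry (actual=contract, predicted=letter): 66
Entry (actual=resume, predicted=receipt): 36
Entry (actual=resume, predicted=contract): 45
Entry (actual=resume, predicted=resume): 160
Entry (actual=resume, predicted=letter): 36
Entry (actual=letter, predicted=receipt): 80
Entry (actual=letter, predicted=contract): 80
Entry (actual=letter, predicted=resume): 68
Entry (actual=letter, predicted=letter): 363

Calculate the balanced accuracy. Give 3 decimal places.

0.529

Balanced accuracy = mean of per-class recall.
  receipt: recall = 162/366 = 0.4426
  contract: recall = 157/326 = 0.4816
  resume: recall = 160/277 = 0.5776
  letter: recall = 363/591 = 0.6142
Mean = (0.4426 + 0.4816 + 0.5776 + 0.6142) / 4 = 0.529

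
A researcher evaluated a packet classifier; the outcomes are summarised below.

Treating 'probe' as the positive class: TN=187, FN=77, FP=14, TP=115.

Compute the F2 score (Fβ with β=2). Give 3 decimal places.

Fβ = (1+β²)·TP / ((1+β²)·TP + β²·FN + FP), with β²=4
= 5·115 / (5·115 + 4·77 + 14) = 0.641

0.641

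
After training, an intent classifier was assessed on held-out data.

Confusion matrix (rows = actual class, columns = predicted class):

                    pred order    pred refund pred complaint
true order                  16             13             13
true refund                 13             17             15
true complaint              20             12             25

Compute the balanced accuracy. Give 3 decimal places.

Balanced accuracy = mean of per-class recall.
  order: recall = 16/42 = 0.3810
  refund: recall = 17/45 = 0.3778
  complaint: recall = 25/57 = 0.4386
Mean = (0.3810 + 0.3778 + 0.4386) / 3 = 0.399

0.399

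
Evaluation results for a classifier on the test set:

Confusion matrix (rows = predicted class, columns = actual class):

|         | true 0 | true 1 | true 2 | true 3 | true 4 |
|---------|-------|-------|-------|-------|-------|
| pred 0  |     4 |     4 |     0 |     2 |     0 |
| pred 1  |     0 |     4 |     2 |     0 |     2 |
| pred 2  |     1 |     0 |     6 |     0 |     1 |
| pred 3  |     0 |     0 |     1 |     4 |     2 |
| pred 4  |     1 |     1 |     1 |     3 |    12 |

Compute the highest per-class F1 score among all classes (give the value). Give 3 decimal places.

0.686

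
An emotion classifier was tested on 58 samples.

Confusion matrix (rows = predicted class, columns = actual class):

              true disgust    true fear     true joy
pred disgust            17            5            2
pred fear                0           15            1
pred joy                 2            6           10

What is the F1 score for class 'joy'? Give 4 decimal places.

0.6452

Take TP from the diagonal, FP from the rest of the 'joy' prediction marginal, FN from the rest of the 'joy' actual marginal.
F1 score = 2·TP/(2·TP+FP+FN).
joy: TP=10, FP=2+6=8, FN=2+1=3 → 20/31 = 0.64516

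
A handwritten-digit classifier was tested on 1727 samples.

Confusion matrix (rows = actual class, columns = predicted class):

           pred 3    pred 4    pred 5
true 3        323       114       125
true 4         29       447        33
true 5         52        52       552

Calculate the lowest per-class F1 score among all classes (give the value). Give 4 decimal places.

Per-class F1 score (2·TP/(2·TP+FP+FN)):
  3: TP=323, FP=29+52=81, FN=114+125=239 → 646/966 = 0.66874
  4: TP=447, FP=114+52=166, FN=29+33=62 → 894/1122 = 0.79679
  5: TP=552, FP=125+33=158, FN=52+52=104 → 1104/1366 = 0.80820
Lowest is class '3' with F1 score = 0.6687.

0.6687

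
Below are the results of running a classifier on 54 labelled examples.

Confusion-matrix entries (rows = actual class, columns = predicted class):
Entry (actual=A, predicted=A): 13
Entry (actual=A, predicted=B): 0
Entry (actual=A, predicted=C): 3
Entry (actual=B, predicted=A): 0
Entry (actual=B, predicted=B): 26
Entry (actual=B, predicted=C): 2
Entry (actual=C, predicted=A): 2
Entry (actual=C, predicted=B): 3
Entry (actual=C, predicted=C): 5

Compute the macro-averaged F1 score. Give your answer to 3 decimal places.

Per-class F1 score (2·TP/(2·TP+FP+FN)):
  A: TP=13, FP=0+2=2, FN=0+3=3 → 26/31 = 0.8387
  B: TP=26, FP=0+3=3, FN=0+2=2 → 52/57 = 0.9123
  C: TP=5, FP=3+2=5, FN=2+3=5 → 10/20 = 0.5000
Macro-F1 score = mean = (0.8387 + 0.9123 + 0.5000) / 3 = 0.750

0.750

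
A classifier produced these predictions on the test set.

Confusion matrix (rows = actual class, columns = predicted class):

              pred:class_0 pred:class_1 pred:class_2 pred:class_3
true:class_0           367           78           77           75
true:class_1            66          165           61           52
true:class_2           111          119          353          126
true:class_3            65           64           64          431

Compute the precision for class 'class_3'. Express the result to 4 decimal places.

0.6301

One-vs-rest for 'class_3': TP = diagonal; FP = other classes predicted 'class_3'; FN = 'class_3' predicted as other.
precision = TP/(TP+FP).
class_3: TP=431, FP=75+52+126=253 → 431/684 = 0.63012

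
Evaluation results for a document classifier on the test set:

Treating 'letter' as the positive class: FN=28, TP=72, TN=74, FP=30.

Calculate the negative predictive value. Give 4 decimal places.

0.7255

NPV = TN/(TN+FN) = 74/(74+28) = 0.7255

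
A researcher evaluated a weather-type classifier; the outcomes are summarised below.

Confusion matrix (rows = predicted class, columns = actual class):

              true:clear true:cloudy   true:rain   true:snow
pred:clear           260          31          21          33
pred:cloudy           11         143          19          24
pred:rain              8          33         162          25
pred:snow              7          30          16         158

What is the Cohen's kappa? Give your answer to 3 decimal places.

0.647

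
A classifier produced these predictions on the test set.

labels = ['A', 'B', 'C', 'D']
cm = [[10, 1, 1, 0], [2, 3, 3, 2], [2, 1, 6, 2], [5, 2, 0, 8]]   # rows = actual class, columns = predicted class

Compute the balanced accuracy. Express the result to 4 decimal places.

Balanced accuracy = mean of per-class recall.
  A: recall = 10/12 = 0.83333
  B: recall = 3/10 = 0.30000
  C: recall = 6/11 = 0.54545
  D: recall = 8/15 = 0.53333
Mean = (0.83333 + 0.30000 + 0.54545 + 0.53333) / 4 = 0.5530

0.5530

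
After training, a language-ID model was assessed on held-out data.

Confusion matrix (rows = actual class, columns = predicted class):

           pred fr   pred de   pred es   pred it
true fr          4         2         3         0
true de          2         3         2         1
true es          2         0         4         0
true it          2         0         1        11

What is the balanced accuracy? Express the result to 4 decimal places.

Balanced accuracy = mean of per-class recall.
  fr: recall = 4/9 = 0.44444
  de: recall = 3/8 = 0.37500
  es: recall = 4/6 = 0.66667
  it: recall = 11/14 = 0.78571
Mean = (0.44444 + 0.37500 + 0.66667 + 0.78571) / 4 = 0.5680

0.5680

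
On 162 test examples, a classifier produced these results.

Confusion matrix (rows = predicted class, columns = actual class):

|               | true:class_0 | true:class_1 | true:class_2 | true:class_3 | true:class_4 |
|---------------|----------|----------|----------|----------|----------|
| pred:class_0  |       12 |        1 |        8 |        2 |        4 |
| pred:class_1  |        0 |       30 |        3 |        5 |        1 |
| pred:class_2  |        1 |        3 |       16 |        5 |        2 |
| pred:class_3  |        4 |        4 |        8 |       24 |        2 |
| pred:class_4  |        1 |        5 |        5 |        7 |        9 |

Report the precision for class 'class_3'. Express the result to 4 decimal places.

Take TP from the diagonal, FP from the rest of the 'class_3' prediction marginal, FN from the rest of the 'class_3' actual marginal.
precision = TP/(TP+FP).
class_3: TP=24, FP=4+4+8+2=18 → 24/42 = 0.57143

0.5714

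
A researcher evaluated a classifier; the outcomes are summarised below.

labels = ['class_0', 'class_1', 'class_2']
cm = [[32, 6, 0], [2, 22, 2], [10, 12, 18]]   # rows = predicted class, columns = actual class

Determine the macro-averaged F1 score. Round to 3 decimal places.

0.682

Per-class F1 score (2·TP/(2·TP+FP+FN)):
  class_0: TP=32, FP=6+0=6, FN=2+10=12 → 64/82 = 0.7805
  class_1: TP=22, FP=2+2=4, FN=6+12=18 → 44/66 = 0.6667
  class_2: TP=18, FP=10+12=22, FN=0+2=2 → 36/60 = 0.6000
Macro-F1 score = mean = (0.7805 + 0.6667 + 0.6000) / 3 = 0.682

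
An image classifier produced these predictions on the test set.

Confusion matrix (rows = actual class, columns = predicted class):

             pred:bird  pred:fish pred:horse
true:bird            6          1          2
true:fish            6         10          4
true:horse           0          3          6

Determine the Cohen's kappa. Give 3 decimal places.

0.359

Observed agreement pₒ = trace/N = 22/38 = 0.5789
Expected agreement pₑ = Σ (rowᵢ·colᵢ)/N² = (9·12 + 20·14 + 9·12)/38² = 0.3435
κ = (pₒ − pₑ)/(1 − pₑ) = (0.5789 − 0.3435)/(1 − 0.3435) = 0.359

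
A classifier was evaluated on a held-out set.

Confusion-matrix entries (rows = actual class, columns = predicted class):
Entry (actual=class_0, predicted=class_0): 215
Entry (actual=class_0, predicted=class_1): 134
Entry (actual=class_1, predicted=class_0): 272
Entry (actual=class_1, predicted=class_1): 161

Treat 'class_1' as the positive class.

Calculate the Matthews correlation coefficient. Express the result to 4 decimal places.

-0.0124

MCC = (TP·TN − FP·FN) / √((TP+FP)(TP+FN)(TN+FP)(TN+FN))
Numerator = 161·215 − 134·272 = -1833
Denominator = √(295·433·349·487) = √21710223805 = 147343.8964
MCC = -1833 / 147343.8964 = -0.0124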